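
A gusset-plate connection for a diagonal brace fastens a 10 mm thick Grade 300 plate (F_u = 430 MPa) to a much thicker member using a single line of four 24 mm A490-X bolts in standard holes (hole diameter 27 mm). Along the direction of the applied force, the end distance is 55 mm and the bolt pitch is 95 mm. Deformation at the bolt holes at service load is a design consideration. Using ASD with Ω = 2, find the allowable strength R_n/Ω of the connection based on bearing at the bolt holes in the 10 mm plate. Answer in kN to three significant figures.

Per bolt r_n = 1.2 l_c t F_u ≤ 2.4 d t F_u; upper limit = 2.4 × 24 × 10 × 430 / 1000 = 247.7 kN.
Edge bolt: l_c = 55 − 27/2 = 41.5 mm → 1.2 × 41.5 × 10 × 430 / 1000 = 214.1 → r_n = 214.1 kN.
Interior bolts: l_c = 95 − 27 = 68 mm → 1.2 × 68 × 10 × 430 / 1000 = 350.9 → r_n = 247.7 kN.
R_n = 1 × 214.1 + 3 × 247.7 = 957.2 kN.
Allowable strength R_n/Ω = 957.2 / 2 = 479 kN.

479 kN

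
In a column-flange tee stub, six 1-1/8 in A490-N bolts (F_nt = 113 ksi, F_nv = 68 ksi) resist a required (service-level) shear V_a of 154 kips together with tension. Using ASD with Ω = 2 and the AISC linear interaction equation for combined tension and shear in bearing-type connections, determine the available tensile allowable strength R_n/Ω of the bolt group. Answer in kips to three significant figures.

182 kips

A_b = π·1.125²/4 = 0.994 in²; f_rv = 154 / (6 × 0.994) = 25.82 ksi.
F'_nt = 1.3 F_nt − (Ω F_nt / F_nv) f_rv = 1.3·113 − (2·113/68)·25.82 = 61.08 ksi, capped at F_nt → F'_nt = 61.08 ksi.
R_n = F'_nt · A_b · n = 61.08 × 0.994 × 6 = 364.3 kips.
Allowable strength R_n/Ω = 364.3 / 2 = 182 kips.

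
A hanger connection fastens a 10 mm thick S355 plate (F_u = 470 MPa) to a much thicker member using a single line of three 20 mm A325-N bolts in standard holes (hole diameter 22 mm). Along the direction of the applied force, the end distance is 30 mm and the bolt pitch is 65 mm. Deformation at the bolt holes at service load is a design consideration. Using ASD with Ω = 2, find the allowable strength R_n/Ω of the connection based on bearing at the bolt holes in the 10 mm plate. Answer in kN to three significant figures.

Per bolt r_n = 1.2 l_c t F_u ≤ 2.4 d t F_u; upper limit = 2.4 × 20 × 10 × 470 / 1000 = 225.6 kN.
Edge bolt: l_c = 30 − 22/2 = 19 mm → 1.2 × 19 × 10 × 470 / 1000 = 107.2 → r_n = 107.2 kN.
Interior bolts: l_c = 65 − 22 = 43 mm → 1.2 × 43 × 10 × 470 / 1000 = 242.5 → r_n = 225.6 kN.
R_n = 1 × 107.2 + 2 × 225.6 = 558.4 kN.
Allowable strength R_n/Ω = 558.4 / 2 = 279 kN.

279 kN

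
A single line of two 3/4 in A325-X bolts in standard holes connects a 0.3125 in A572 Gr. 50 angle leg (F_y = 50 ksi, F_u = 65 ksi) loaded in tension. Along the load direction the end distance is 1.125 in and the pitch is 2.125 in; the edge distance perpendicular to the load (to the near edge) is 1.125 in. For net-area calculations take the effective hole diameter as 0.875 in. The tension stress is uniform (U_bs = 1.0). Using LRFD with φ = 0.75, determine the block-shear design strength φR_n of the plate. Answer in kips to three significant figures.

28.2 kips

Shear plane L_v = 1.125 + 1·2.125 = 3.25 in; A_gv = 3.25 × 0.3125 = 1.016 in².
A_nv = (3.25 − 1.5·0.875) × 0.3125 = 0.6055 in².
A_nt = (1.125 − 0.5·0.875) × 0.3125 = 0.2148 in².
0.6 F_u A_nv = 23.61 kips; 0.6 F_y A_gv = 30.47 kips → shear rupture governs the shear term.
R_n = 23.61 + 1.0 × 65 × 0.2148 = 37.58 kips.
Design strength φR_n = 0.75 × 37.58 = 28.2 kips.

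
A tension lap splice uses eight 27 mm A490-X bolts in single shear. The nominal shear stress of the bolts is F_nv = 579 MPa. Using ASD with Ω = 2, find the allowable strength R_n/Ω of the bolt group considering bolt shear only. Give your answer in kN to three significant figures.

A_b = π × 27² / 4 = 572.6 mm².
R_n = F_nv · A_b · n · n_s = 579 × 572.6 × 8 × 1 / 1000 = 2652 kN.
Allowable strength R_n/Ω = 2652 / 2 = 1330 kN.

1330 kN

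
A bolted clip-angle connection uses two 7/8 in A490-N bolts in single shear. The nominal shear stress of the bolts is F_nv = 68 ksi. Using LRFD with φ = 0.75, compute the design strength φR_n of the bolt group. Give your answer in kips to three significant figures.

A_b = π × 0.875² / 4 = 0.6013 in².
R_n = F_nv · A_b · n · n_s = 68 × 0.6013 × 2 × 1 = 81.78 kips.
Design strength φR_n = 0.75 × 81.78 = 61.3 kips.

61.3 kips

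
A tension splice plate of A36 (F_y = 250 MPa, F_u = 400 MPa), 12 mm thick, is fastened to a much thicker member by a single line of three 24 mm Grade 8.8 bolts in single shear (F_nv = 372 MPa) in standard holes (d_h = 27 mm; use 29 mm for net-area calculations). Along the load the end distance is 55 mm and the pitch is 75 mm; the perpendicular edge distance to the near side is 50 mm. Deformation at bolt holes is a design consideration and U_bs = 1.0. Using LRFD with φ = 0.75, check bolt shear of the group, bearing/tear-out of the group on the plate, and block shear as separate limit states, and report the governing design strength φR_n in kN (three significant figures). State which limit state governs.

Bolt shear: A_b = π·24²/4 = 452.4 mm²; R_n = 372 × 452.4 × 3 × 1 / 1000 = 504.9 kN → 0.75 × 504.9 = 379 kN.
Bearing: edge l_c = 41.5, r_n = 239 kN; interior l_c = 48, r_n = 276.5 kN; R_n = 239 + 2·276.5 = 792 kN → 594 kN.
Block shear: A_gv = 2460, A_nv = 1590, A_nt = 426 mm²; R_n = min(0.6F_uA_nv, 0.6F_yA_gv) + U_bs·F_u·A_nt = 539.4 kN → 405 kN.
Bolt shear governs: 379 kN.

379 kN (bolt shear governs)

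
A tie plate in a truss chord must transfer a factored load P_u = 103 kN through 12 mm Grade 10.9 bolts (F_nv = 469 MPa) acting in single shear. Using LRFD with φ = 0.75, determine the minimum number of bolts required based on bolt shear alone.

A_b = π·12²/4 = 113.1 mm².
Per-bolt design strength φR_n = 0.75 × 469 × 113.1 × 1 / 1000 = 39.78 kN.
n ≥ 103 / 39.78 = 2.589 → use 3 bolts.

3 bolts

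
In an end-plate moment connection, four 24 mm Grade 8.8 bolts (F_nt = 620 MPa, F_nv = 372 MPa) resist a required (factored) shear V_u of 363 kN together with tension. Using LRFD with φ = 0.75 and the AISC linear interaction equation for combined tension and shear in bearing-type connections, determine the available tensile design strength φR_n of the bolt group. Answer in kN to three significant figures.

A_b = π·24²/4 = 452.4 mm²; f_rv = 363 × 1000 / (4 × 452.4) = 200.6 MPa.
F'_nt = 1.3 F_nt − (F_nt / φF_nv) f_rv = 1.3·620 − (620/(0.75·372))·200.6 = 360.2 MPa, capped at F_nt → F'_nt = 360.2 MPa.
R_n = F'_nt · A_b · n = 360.2 × 452.4 × 4 / 1000 = 651.8 kN.
Design strength φR_n = 0.75 × 651.8 = 489 kN.

489 kN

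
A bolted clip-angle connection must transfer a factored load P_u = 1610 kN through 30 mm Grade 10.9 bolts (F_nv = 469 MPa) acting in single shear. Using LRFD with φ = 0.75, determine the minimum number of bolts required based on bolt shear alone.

A_b = π·30²/4 = 706.9 mm².
Per-bolt design strength φR_n = 0.75 × 469 × 706.9 × 1 / 1000 = 248.6 kN.
n ≥ 1610 / 248.6 = 6.475 → use 7 bolts.

7 bolts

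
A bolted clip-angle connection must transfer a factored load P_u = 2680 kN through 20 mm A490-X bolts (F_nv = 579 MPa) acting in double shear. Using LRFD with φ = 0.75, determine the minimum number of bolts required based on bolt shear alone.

A_b = π·20²/4 = 314.2 mm².
Per-bolt design strength φR_n = 0.75 × 579 × 314.2 × 2 / 1000 = 272.8 kN.
n ≥ 2680 / 272.8 = 9.822 → use 10 bolts.

10 bolts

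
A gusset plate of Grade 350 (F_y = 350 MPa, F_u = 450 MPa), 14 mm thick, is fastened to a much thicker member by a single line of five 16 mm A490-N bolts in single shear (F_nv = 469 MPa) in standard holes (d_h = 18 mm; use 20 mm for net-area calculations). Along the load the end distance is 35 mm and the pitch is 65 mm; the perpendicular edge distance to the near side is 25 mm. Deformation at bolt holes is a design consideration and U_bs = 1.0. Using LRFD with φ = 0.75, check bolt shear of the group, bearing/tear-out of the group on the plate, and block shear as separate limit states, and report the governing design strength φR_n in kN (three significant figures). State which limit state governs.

Bolt shear: A_b = π·16²/4 = 201.1 mm²; R_n = 469 × 201.1 × 5 × 1 / 1000 = 471.5 kN → 0.75 × 471.5 = 354 kN.
Bearing: edge l_c = 26, r_n = 196.6 kN; interior l_c = 47, r_n = 241.9 kN; R_n = 196.6 + 4·241.9 = 1164 kN → 873 kN.
Block shear: A_gv = 4130, A_nv = 2870, A_nt = 210 mm²; R_n = min(0.6F_uA_nv, 0.6F_yA_gv) + U_bs·F_u·A_nt = 869.4 kN → 652 kN.
Bolt shear governs: 354 kN.

354 kN (bolt shear governs)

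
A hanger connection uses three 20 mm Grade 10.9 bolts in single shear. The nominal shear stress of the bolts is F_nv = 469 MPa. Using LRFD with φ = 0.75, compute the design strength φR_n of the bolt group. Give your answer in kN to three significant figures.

A_b = π × 20² / 4 = 314.2 mm².
R_n = F_nv · A_b · n · n_s = 469 × 314.2 × 3 × 1 / 1000 = 442 kN.
Design strength φR_n = 0.75 × 442 = 332 kN.

332 kN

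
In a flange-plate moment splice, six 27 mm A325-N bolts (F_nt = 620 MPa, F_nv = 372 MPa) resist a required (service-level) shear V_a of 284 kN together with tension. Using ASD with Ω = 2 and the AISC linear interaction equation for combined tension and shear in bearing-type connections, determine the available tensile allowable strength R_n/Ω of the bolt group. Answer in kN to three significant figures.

A_b = π·27²/4 = 572.6 mm²; f_rv = 284 × 1000 / (6 × 572.6) = 82.67 MPa.
F'_nt = 1.3 F_nt − (Ω F_nt / F_nv) f_rv = 1.3·620 − (2·620/372)·82.67 = 530.4 MPa, capped at F_nt → F'_nt = 530.4 MPa.
R_n = F'_nt · A_b · n = 530.4 × 572.6 × 6 / 1000 = 1822 kN.
Allowable strength R_n/Ω = 1822 / 2 = 911 kN.

911 kN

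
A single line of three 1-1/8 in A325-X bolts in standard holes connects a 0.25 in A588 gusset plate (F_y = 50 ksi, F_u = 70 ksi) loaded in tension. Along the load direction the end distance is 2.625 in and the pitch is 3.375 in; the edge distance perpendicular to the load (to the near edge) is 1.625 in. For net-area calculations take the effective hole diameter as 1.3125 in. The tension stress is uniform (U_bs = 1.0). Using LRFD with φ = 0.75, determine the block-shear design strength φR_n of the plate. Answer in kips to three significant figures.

Shear plane L_v = 2.625 + 2·3.375 = 9.375 in; A_gv = 9.375 × 0.25 = 2.344 in².
A_nv = (9.375 − 2.5·1.3125) × 0.25 = 1.523 in².
A_nt = (1.625 − 0.5·1.3125) × 0.25 = 0.2422 in².
0.6 F_u A_nv = 63.98 kips; 0.6 F_y A_gv = 70.31 kips → shear rupture governs the shear term.
R_n = 63.98 + 1.0 × 70 × 0.2422 = 80.94 kips.
Design strength φR_n = 0.75 × 80.94 = 60.7 kips.

60.7 kips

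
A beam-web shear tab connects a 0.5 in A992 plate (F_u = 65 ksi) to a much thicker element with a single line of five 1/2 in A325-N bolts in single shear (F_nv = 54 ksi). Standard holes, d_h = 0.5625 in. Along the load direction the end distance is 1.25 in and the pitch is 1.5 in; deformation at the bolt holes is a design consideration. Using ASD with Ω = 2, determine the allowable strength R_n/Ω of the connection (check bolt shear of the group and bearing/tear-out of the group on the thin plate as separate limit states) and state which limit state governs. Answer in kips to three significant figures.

Bolt shear: A_b = π·0.5²/4 = 0.1963 in²; R_n = 54 × 0.1963 × 5 × 1 = 53.01 kips → 53.01 / 2 = 26.5 kips.
Bearing (1.2 l_c t F_u ≤ 2.4 d t F_u): upper limit = 2.4·0.5·0.5·65 = 39 kips.
  Edge l_c = 1.25 − 0.5625/2 = 0.9688 → r_n = 37.78 kips; interior l_c = 1.5 − 0.5625 = 0.9375 → r_n = 36.56 kips.
  R_n,bearing = 1·37.78 + 4·36.56 = 184 kips → 184 / 2 = 92 kips.
Bolt shear governs: 26.5 kips.

26.5 kips (bolt shear governs)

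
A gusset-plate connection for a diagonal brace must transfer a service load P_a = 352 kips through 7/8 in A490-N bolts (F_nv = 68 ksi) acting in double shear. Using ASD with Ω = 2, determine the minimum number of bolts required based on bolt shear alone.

A_b = π·0.875²/4 = 0.6013 in².
Per-bolt allowable strength R_n/Ω = 68 × 0.6013 × 2 / 2 = 40.89 kips.
n ≥ 352 / 40.89 = 8.609 → use 9 bolts.

9 bolts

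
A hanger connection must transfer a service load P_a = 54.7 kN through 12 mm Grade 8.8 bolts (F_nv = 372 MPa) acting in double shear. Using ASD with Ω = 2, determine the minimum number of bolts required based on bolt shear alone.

2 bolts

A_b = π·12²/4 = 113.1 mm².
Per-bolt allowable strength R_n/Ω = 372 × 113.1 × 2 / 1000 / 2 = 42.07 kN.
n ≥ 54.7 / 42.07 = 1.3 → use 2 bolts.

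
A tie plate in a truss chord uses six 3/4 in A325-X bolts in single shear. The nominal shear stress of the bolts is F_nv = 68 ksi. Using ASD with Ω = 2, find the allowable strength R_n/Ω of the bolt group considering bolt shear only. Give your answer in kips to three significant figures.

A_b = π × 0.75² / 4 = 0.4418 in².
R_n = F_nv · A_b · n · n_s = 68 × 0.4418 × 6 × 1 = 180.2 kips.
Allowable strength R_n/Ω = 180.2 / 2 = 90.1 kips.

90.1 kips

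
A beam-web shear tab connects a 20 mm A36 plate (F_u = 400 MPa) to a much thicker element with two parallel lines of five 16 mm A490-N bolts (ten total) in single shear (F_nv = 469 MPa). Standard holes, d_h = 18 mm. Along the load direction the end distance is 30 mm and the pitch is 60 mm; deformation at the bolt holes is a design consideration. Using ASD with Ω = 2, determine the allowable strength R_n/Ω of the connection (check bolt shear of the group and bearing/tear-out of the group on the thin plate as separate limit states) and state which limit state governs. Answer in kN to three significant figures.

471 kN (bolt shear governs)

Bolt shear: A_b = π·16²/4 = 201.1 mm²; R_n = 469 × 201.1 × 10 × 1 / 1000 = 943 kN → 943 / 2 = 471 kN.
Bearing (1.2 l_c t F_u ≤ 2.4 d t F_u): upper limit = 2.4·16·20·400 / 1000 = 307.2 kN.
  Edge l_c = 30 − 18/2 = 21 → r_n = 201.6 kN; interior l_c = 60 − 18 = 42 → r_n = 307.2 kN.
  R_n,bearing = 2·201.6 + 8·307.2 = 2861 kN → 2861 / 2 = 1430 kN.
Bolt shear governs: 471 kN.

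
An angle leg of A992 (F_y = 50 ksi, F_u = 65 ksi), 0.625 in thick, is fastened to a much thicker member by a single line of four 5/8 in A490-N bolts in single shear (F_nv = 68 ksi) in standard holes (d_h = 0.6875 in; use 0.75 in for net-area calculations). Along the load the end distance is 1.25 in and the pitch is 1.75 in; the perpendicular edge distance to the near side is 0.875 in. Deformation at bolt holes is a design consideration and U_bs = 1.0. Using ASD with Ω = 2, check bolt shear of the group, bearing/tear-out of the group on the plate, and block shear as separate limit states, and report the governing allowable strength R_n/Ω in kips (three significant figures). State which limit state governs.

41.7 kips (bolt shear governs)

Bolt shear: A_b = π·0.625²/4 = 0.3068 in²; R_n = 68 × 0.3068 × 4 × 1 = 83.45 kips → 83.45 / 2 = 41.7 kips.
Bearing: edge l_c = 0.9062, r_n = 44.18 kips; interior l_c = 1.062, r_n = 51.8 kips; R_n = 44.18 + 3·51.8 = 199.6 kips → 99.8 kips.
Block shear: A_gv = 4.062, A_nv = 2.422, A_nt = 0.3125 in²; R_n = min(0.6F_uA_nv, 0.6F_yA_gv) + U_bs·F_u·A_nt = 114.8 kips → 57.4 kips.
Bolt shear governs: 41.7 kips.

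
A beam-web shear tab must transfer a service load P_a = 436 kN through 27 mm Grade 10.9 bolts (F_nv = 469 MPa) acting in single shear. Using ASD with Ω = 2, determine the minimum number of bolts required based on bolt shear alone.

4 bolts

A_b = π·27²/4 = 572.6 mm².
Per-bolt allowable strength R_n/Ω = 469 × 572.6 × 1 / 1000 / 2 = 134.3 kN.
n ≥ 436 / 134.3 = 3.247 → use 4 bolts.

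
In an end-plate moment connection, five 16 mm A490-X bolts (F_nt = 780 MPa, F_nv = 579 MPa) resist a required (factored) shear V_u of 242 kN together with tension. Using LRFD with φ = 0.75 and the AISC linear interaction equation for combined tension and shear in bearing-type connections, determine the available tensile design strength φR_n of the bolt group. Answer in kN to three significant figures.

439 kN

A_b = π·16²/4 = 201.1 mm²; f_rv = 242 × 1000 / (5 × 201.1) = 240.7 MPa.
F'_nt = 1.3 F_nt − (F_nt / φF_nv) f_rv = 1.3·780 − (780/(0.75·579))·240.7 = 581.6 MPa, capped at F_nt → F'_nt = 581.6 MPa.
R_n = F'_nt · A_b · n = 581.6 × 201.1 × 5 / 1000 = 584.7 kN.
Design strength φR_n = 0.75 × 584.7 = 439 kN.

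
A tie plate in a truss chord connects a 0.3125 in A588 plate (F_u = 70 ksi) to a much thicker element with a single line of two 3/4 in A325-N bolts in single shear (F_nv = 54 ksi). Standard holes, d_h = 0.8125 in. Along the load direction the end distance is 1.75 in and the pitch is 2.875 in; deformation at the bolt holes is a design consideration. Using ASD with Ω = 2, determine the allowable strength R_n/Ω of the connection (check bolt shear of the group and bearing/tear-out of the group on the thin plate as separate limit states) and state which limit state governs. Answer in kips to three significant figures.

Bolt shear: A_b = π·0.75²/4 = 0.4418 in²; R_n = 54 × 0.4418 × 2 × 1 = 47.71 kips → 47.71 / 2 = 23.9 kips.
Bearing (1.2 l_c t F_u ≤ 2.4 d t F_u): upper limit = 2.4·0.75·0.3125·70 = 39.38 kips.
  Edge l_c = 1.75 − 0.8125/2 = 1.344 → r_n = 35.27 kips; interior l_c = 2.875 − 0.8125 = 2.062 → r_n = 39.38 kips.
  R_n,bearing = 1·35.27 + 1·39.38 = 74.65 kips → 74.65 / 2 = 37.3 kips.
Bolt shear governs: 23.9 kips.

23.9 kips (bolt shear governs)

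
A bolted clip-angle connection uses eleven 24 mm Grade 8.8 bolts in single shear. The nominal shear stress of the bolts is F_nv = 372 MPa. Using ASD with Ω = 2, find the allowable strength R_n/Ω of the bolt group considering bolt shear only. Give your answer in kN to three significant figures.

A_b = π × 24² / 4 = 452.4 mm².
R_n = F_nv · A_b · n · n_s = 372 × 452.4 × 11 × 1 / 1000 = 1851 kN.
Allowable strength R_n/Ω = 1851 / 2 = 926 kN.

926 kN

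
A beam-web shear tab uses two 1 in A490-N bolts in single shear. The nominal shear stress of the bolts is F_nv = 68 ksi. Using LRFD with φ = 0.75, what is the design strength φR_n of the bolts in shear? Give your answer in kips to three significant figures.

A_b = π × 1² / 4 = 0.7854 in².
R_n = F_nv · A_b · n · n_s = 68 × 0.7854 × 2 × 1 = 106.8 kips.
Design strength φR_n = 0.75 × 106.8 = 80.1 kips.

80.1 kips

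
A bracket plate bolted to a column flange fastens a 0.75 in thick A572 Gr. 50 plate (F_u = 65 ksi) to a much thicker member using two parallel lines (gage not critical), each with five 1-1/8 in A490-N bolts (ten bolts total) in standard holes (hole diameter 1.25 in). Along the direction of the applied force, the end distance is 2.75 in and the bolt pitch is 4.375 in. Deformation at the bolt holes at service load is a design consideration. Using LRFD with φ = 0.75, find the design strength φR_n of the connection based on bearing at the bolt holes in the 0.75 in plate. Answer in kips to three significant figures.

976 kips

Per bolt r_n = 1.2 l_c t F_u ≤ 2.4 d t F_u; upper limit = 2.4 × 1.125 × 0.75 × 65 = 131.6 kips.
Edge bolt: l_c = 2.75 − 1.25/2 = 2.125 in → 1.2 × 2.125 × 0.75 × 65 = 124.3 → r_n = 124.3 kips.
Interior bolts: l_c = 4.375 − 1.25 = 3.125 in → 1.2 × 3.125 × 0.75 × 65 = 182.8 → r_n = 131.6 kips.
R_n = 2 × 124.3 + 8 × 131.6 = 1302 kips.
Design strength φR_n = 0.75 × 1302 = 976 kips.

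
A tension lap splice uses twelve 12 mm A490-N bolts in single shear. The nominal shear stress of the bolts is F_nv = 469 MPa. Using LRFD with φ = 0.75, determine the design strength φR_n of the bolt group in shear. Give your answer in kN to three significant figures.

477 kN

A_b = π × 12² / 4 = 113.1 mm².
R_n = F_nv · A_b · n · n_s = 469 × 113.1 × 12 × 1 / 1000 = 636.5 kN.
Design strength φR_n = 0.75 × 636.5 = 477 kN.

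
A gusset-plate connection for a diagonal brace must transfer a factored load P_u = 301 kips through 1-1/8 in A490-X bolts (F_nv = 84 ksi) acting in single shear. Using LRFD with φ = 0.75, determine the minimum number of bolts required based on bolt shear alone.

5 bolts

A_b = π·1.125²/4 = 0.994 in².
Per-bolt design strength φR_n = 0.75 × 84 × 0.994 × 1 = 62.62 kips.
n ≥ 301 / 62.62 = 4.807 → use 5 bolts.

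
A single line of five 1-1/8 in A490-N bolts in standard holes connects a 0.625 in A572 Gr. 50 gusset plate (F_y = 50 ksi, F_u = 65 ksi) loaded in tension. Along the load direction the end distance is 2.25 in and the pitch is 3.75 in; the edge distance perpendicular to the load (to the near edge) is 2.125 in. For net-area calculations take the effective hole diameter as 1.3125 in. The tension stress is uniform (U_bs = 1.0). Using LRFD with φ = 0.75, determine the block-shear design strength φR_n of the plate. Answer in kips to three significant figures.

252 kips

Shear plane L_v = 2.25 + 4·3.75 = 17.25 in; A_gv = 17.25 × 0.625 = 10.78 in².
A_nv = (17.25 − 4.5·1.3125) × 0.625 = 7.09 in².
A_nt = (2.125 − 0.5·1.3125) × 0.625 = 0.918 in².
0.6 F_u A_nv = 276.5 kips; 0.6 F_y A_gv = 323.4 kips → shear rupture governs the shear term.
R_n = 276.5 + 1.0 × 65 × 0.918 = 336.2 kips.
Design strength φR_n = 0.75 × 336.2 = 252 kips.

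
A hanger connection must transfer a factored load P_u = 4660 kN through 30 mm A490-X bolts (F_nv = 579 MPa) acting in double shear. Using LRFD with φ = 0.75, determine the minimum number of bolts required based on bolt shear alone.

A_b = π·30²/4 = 706.9 mm².
Per-bolt design strength φR_n = 0.75 × 579 × 706.9 × 2 / 1000 = 613.9 kN.
n ≥ 4660 / 613.9 = 7.591 → use 8 bolts.

8 bolts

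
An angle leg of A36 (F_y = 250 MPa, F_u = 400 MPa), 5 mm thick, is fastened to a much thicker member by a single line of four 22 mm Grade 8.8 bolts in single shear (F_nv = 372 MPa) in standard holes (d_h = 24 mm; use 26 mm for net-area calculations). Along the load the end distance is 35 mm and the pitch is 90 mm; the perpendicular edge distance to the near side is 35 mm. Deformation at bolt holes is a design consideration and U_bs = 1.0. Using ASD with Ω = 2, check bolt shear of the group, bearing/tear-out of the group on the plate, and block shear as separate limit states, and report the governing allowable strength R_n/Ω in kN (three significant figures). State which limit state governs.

136 kN (block shear governs)

Bolt shear: A_b = π·22²/4 = 380.1 mm²; R_n = 372 × 380.1 × 4 × 1 / 1000 = 565.6 kN → 565.6 / 2 = 283 kN.
Bearing: edge l_c = 23, r_n = 55.2 kN; interior l_c = 66, r_n = 105.6 kN; R_n = 55.2 + 3·105.6 = 372 kN → 186 kN.
Block shear: A_gv = 1525, A_nv = 1070, A_nt = 110 mm²; R_n = min(0.6F_uA_nv, 0.6F_yA_gv) + U_bs·F_u·A_nt = 272.8 kN → 136 kN.
Block shear governs: 136 kN.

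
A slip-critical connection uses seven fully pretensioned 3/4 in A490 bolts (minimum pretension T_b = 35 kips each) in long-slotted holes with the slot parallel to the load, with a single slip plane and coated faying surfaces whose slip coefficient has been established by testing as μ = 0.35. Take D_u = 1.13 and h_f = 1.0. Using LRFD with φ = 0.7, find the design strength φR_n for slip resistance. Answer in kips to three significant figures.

67.8 kips

R_n = μ · D_u · h_f · T_b · n_s · n_b = 0.35 × 1.13 × 1.0 × 35 × 1 × 7 = 96.9 kips.
Design strength φR_n = 0.7 × 96.9 = 67.8 kips.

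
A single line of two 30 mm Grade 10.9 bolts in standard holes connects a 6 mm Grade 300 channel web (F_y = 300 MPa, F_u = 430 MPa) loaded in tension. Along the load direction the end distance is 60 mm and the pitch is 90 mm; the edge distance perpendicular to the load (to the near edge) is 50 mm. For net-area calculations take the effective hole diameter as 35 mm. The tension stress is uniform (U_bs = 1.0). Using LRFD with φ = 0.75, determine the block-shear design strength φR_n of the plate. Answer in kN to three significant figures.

176 kN

Shear plane L_v = 60 + 1·90 = 150 mm; A_gv = 150 × 6 = 900 mm².
A_nv = (150 − 1.5·35) × 6 = 585 mm².
A_nt = (50 − 0.5·35) × 6 = 195 mm².
0.6 F_u A_nv = 150.9 kN; 0.6 F_y A_gv = 162 kN → shear rupture governs the shear term.
R_n = 150.9 + 1.0 × 430 × 195 / 1000 = 234.8 kN.
Design strength φR_n = 0.75 × 234.8 = 176 kN.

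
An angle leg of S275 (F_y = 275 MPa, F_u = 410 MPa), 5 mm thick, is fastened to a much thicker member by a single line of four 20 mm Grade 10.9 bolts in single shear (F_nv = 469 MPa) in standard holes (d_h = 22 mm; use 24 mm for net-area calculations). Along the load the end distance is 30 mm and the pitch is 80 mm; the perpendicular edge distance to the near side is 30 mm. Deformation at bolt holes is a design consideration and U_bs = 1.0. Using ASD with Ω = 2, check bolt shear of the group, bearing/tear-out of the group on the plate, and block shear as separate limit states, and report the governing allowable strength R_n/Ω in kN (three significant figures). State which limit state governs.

130 kN (block shear governs)

Bolt shear: A_b = π·20²/4 = 314.2 mm²; R_n = 469 × 314.2 × 4 × 1 / 1000 = 589.4 kN → 589.4 / 2 = 295 kN.
Bearing: edge l_c = 19, r_n = 46.74 kN; interior l_c = 58, r_n = 98.4 kN; R_n = 46.74 + 3·98.4 = 341.9 kN → 171 kN.
Block shear: A_gv = 1350, A_nv = 930, A_nt = 90 mm²; R_n = min(0.6F_uA_nv, 0.6F_yA_gv) + U_bs·F_u·A_nt = 259.6 kN → 130 kN.
Block shear governs: 130 kN.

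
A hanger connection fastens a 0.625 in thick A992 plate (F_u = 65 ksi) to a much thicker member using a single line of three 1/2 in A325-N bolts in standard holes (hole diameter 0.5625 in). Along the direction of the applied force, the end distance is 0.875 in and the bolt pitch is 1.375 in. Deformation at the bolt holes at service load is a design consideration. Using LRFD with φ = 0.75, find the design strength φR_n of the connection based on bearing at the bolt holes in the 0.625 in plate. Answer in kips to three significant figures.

Per bolt r_n = 1.2 l_c t F_u ≤ 2.4 d t F_u; upper limit = 2.4 × 0.5 × 0.625 × 65 = 48.75 kips.
Edge bolt: l_c = 0.875 − 0.5625/2 = 0.5938 in → 1.2 × 0.5938 × 0.625 × 65 = 28.95 → r_n = 28.95 kips.
Interior bolts: l_c = 1.375 − 0.5625 = 0.8125 in → 1.2 × 0.8125 × 0.625 × 65 = 39.61 → r_n = 39.61 kips.
R_n = 1 × 28.95 + 2 × 39.61 = 108.2 kips.
Design strength φR_n = 0.75 × 108.2 = 81.1 kips.

81.1 kips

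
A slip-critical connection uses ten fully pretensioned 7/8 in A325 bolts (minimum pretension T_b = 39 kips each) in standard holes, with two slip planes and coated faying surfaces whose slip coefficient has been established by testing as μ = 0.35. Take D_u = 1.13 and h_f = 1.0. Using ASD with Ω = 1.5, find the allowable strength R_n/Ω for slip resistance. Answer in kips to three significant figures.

206 kips

R_n = μ · D_u · h_f · T_b · n_s · n_b = 0.35 × 1.13 × 1.0 × 39 × 2 × 10 = 308.5 kips.
Allowable strength R_n/Ω = 308.5 / 1.5 = 206 kips.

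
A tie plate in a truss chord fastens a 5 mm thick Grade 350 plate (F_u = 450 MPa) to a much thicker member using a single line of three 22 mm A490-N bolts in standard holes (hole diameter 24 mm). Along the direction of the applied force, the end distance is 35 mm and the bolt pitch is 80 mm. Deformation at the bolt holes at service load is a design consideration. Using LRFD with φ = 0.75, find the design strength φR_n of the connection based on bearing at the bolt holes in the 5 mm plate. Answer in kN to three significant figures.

225 kN

Per bolt r_n = 1.2 l_c t F_u ≤ 2.4 d t F_u; upper limit = 2.4 × 22 × 5 × 450 / 1000 = 118.8 kN.
Edge bolt: l_c = 35 − 24/2 = 23 mm → 1.2 × 23 × 5 × 450 / 1000 = 62.1 → r_n = 62.1 kN.
Interior bolts: l_c = 80 − 24 = 56 mm → 1.2 × 56 × 5 × 450 / 1000 = 151.2 → r_n = 118.8 kN.
R_n = 1 × 62.1 + 2 × 118.8 = 299.7 kN.
Design strength φR_n = 0.75 × 299.7 = 225 kN.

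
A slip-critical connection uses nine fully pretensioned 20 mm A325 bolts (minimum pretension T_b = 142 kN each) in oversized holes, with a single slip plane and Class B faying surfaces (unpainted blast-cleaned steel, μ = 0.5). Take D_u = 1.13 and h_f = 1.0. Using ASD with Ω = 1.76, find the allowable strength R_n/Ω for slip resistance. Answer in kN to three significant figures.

R_n = μ · D_u · h_f · T_b · n_s · n_b = 0.5 × 1.13 × 1.0 × 142 × 1 × 9 = 722.1 kN.
Allowable strength R_n/Ω = 722.1 / 1.76 = 410 kN.

410 kN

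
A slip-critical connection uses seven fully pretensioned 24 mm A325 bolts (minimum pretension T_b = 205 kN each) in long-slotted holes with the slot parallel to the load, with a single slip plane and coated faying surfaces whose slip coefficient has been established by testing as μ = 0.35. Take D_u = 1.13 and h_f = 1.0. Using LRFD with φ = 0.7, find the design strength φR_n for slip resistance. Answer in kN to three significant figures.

R_n = μ · D_u · h_f · T_b · n_s · n_b = 0.35 × 1.13 × 1.0 × 205 × 1 × 7 = 567.5 kN.
Design strength φR_n = 0.7 × 567.5 = 397 kN.

397 kN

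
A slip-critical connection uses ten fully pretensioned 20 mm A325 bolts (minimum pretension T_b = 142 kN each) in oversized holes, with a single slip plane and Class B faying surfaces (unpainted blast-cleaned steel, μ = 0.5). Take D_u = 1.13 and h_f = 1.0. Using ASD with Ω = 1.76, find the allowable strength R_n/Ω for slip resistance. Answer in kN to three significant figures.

R_n = μ · D_u · h_f · T_b · n_s · n_b = 0.5 × 1.13 × 1.0 × 142 × 1 × 10 = 802.3 kN.
Allowable strength R_n/Ω = 802.3 / 1.76 = 456 kN.

456 kN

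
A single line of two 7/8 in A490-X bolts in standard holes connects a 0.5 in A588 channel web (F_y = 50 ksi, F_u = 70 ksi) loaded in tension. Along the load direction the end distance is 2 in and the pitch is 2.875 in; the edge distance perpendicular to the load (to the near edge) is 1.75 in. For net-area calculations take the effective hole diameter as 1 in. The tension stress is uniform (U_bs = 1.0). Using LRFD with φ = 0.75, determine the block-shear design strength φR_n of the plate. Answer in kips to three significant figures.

86 kips

Shear plane L_v = 2 + 1·2.875 = 4.875 in; A_gv = 4.875 × 0.5 = 2.438 in².
A_nv = (4.875 − 1.5·1) × 0.5 = 1.688 in².
A_nt = (1.75 − 0.5·1) × 0.5 = 0.625 in².
0.6 F_u A_nv = 70.88 kips; 0.6 F_y A_gv = 73.12 kips → shear rupture governs the shear term.
R_n = 70.88 + 1.0 × 70 × 0.625 = 114.6 kips.
Design strength φR_n = 0.75 × 114.6 = 86 kips.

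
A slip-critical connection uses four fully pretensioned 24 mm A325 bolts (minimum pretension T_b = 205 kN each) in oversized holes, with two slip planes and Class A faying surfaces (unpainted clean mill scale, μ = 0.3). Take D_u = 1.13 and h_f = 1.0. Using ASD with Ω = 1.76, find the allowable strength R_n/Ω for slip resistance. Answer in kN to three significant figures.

316 kN

R_n = μ · D_u · h_f · T_b · n_s · n_b = 0.3 × 1.13 × 1.0 × 205 × 2 × 4 = 556 kN.
Allowable strength R_n/Ω = 556 / 1.76 = 316 kN.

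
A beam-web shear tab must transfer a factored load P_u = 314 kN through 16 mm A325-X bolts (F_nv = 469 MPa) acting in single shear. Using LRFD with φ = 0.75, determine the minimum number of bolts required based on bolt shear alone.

A_b = π·16²/4 = 201.1 mm².
Per-bolt design strength φR_n = 0.75 × 469 × 201.1 × 1 / 1000 = 70.72 kN.
n ≥ 314 / 70.72 = 4.44 → use 5 bolts.

5 bolts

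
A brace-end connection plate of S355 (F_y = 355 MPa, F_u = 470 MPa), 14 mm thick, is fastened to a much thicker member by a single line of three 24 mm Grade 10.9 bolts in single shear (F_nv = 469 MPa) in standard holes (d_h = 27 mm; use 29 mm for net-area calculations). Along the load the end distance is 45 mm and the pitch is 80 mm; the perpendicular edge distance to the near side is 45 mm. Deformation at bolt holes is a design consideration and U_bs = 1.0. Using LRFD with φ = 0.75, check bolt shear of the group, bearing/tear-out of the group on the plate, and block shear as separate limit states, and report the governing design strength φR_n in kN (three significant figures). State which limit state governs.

477 kN (bolt shear governs)

Bolt shear: A_b = π·24²/4 = 452.4 mm²; R_n = 469 × 452.4 × 3 × 1 / 1000 = 636.5 kN → 0.75 × 636.5 = 477 kN.
Bearing: edge l_c = 31.5, r_n = 248.7 kN; interior l_c = 53, r_n = 379 kN; R_n = 248.7 + 2·379 = 1007 kN → 755 kN.
Block shear: A_gv = 2870, A_nv = 1855, A_nt = 427 mm²; R_n = min(0.6F_uA_nv, 0.6F_yA_gv) + U_bs·F_u·A_nt = 723.8 kN → 543 kN.
Bolt shear governs: 477 kN.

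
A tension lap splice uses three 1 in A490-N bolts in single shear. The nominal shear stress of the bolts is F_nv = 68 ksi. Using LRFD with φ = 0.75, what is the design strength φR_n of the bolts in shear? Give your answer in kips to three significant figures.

120 kips

A_b = π × 1² / 4 = 0.7854 in².
R_n = F_nv · A_b · n · n_s = 68 × 0.7854 × 3 × 1 = 160.2 kips.
Design strength φR_n = 0.75 × 160.2 = 120 kips.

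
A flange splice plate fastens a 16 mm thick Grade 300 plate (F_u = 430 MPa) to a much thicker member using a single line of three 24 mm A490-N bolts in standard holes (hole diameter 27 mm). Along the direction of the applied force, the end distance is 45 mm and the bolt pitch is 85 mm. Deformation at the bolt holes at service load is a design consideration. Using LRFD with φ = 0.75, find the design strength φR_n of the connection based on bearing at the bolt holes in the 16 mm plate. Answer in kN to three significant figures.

789 kN

Per bolt r_n = 1.2 l_c t F_u ≤ 2.4 d t F_u; upper limit = 2.4 × 24 × 16 × 430 / 1000 = 396.3 kN.
Edge bolt: l_c = 45 − 27/2 = 31.5 mm → 1.2 × 31.5 × 16 × 430 / 1000 = 260.1 → r_n = 260.1 kN.
Interior bolts: l_c = 85 − 27 = 58 mm → 1.2 × 58 × 16 × 430 / 1000 = 478.8 → r_n = 396.3 kN.
R_n = 1 × 260.1 + 2 × 396.3 = 1053 kN.
Design strength φR_n = 0.75 × 1053 = 789 kN.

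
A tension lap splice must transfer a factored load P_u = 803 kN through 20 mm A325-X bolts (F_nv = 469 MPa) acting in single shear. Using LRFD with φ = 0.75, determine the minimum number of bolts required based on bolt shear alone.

A_b = π·20²/4 = 314.2 mm².
Per-bolt design strength φR_n = 0.75 × 469 × 314.2 × 1 / 1000 = 110.5 kN.
n ≥ 803 / 110.5 = 7.267 → use 8 bolts.

8 bolts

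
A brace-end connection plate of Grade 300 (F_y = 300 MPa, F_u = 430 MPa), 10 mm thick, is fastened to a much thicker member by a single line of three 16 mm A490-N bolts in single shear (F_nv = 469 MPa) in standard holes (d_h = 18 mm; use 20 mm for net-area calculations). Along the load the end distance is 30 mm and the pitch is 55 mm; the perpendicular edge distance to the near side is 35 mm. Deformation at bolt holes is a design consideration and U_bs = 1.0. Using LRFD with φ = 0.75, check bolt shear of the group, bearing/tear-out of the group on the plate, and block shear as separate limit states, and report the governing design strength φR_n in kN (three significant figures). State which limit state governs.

212 kN (bolt shear governs)

Bolt shear: A_b = π·16²/4 = 201.1 mm²; R_n = 469 × 201.1 × 3 × 1 / 1000 = 282.9 kN → 0.75 × 282.9 = 212 kN.
Bearing: edge l_c = 21, r_n = 108.4 kN; interior l_c = 37, r_n = 165.1 kN; R_n = 108.4 + 2·165.1 = 438.6 kN → 329 kN.
Block shear: A_gv = 1400, A_nv = 900, A_nt = 250 mm²; R_n = min(0.6F_uA_nv, 0.6F_yA_gv) + U_bs·F_u·A_nt = 339.7 kN → 255 kN.
Bolt shear governs: 212 kN.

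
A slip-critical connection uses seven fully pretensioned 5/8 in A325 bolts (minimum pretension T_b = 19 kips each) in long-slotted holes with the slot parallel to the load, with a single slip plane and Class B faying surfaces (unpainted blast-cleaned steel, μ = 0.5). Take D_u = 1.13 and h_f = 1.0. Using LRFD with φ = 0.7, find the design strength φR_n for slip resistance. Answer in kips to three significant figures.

52.6 kips

R_n = μ · D_u · h_f · T_b · n_s · n_b = 0.5 × 1.13 × 1.0 × 19 × 1 × 7 = 75.14 kips.
Design strength φR_n = 0.7 × 75.14 = 52.6 kips.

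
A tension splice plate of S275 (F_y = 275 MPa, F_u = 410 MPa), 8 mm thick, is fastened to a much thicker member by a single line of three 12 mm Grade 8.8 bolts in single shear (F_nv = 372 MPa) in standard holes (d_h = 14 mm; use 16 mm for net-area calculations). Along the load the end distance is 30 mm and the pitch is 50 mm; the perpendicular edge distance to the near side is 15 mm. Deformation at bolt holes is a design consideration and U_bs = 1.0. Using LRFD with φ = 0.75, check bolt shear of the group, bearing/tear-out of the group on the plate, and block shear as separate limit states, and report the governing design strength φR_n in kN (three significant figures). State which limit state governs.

94.7 kN (bolt shear governs)

Bolt shear: A_b = π·12²/4 = 113.1 mm²; R_n = 372 × 113.1 × 3 × 1 / 1000 = 126.2 kN → 0.75 × 126.2 = 94.7 kN.
Bearing: edge l_c = 23, r_n = 90.53 kN; interior l_c = 36, r_n = 94.46 kN; R_n = 90.53 + 2·94.46 = 279.5 kN → 210 kN.
Block shear: A_gv = 1040, A_nv = 720, A_nt = 56 mm²; R_n = min(0.6F_uA_nv, 0.6F_yA_gv) + U_bs·F_u·A_nt = 194.6 kN → 146 kN.
Bolt shear governs: 94.7 kN.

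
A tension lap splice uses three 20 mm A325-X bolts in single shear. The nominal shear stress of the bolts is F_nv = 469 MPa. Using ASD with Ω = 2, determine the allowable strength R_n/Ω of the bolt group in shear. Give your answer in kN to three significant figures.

221 kN

A_b = π × 20² / 4 = 314.2 mm².
R_n = F_nv · A_b · n · n_s = 469 × 314.2 × 3 × 1 / 1000 = 442 kN.
Allowable strength R_n/Ω = 442 / 2 = 221 kN.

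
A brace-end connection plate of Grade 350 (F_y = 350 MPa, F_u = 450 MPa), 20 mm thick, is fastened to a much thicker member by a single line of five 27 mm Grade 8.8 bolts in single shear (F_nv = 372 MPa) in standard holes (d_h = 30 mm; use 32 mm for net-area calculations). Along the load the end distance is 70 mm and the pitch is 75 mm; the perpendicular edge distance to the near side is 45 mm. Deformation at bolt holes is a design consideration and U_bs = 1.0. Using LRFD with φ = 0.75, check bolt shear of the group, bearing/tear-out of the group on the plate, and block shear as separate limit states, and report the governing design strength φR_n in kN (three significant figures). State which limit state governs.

Bolt shear: A_b = π·27²/4 = 572.6 mm²; R_n = 372 × 572.6 × 5 × 1 / 1000 = 1065 kN → 0.75 × 1065 = 799 kN.
Bearing: edge l_c = 55, r_n = 583.2 kN; interior l_c = 45, r_n = 486 kN; R_n = 583.2 + 4·486 = 2527 kN → 1900 kN.
Block shear: A_gv = 7400, A_nv = 4520, A_nt = 580 mm²; R_n = min(0.6F_uA_nv, 0.6F_yA_gv) + U_bs·F_u·A_nt = 1481 kN → 1110 kN.
Bolt shear governs: 799 kN.

799 kN (bolt shear governs)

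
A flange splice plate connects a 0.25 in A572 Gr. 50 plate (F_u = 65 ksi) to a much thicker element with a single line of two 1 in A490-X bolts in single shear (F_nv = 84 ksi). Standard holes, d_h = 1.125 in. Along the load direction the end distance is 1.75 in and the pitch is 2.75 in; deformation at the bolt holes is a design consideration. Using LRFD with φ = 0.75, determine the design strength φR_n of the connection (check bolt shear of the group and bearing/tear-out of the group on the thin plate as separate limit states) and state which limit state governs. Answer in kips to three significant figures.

41.1 kips (bearing governs)

Bolt shear: A_b = π·1²/4 = 0.7854 in²; R_n = 84 × 0.7854 × 2 × 1 = 131.9 kips → 0.75 × 131.9 = 99 kips.
Bearing (1.2 l_c t F_u ≤ 2.4 d t F_u): upper limit = 2.4·1·0.25·65 = 39 kips.
  Edge l_c = 1.75 − 1.125/2 = 1.188 → r_n = 23.16 kips; interior l_c = 2.75 − 1.125 = 1.625 → r_n = 31.69 kips.
  R_n,bearing = 1·23.16 + 1·31.69 = 54.84 kips → 0.75 × 54.84 = 41.1 kips.
Bearing governs: 41.1 kips.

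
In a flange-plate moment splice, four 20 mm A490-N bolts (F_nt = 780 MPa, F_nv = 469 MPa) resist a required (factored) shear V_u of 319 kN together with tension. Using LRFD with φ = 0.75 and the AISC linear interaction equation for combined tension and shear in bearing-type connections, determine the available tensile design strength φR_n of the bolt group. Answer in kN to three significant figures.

425 kN

A_b = π·20²/4 = 314.2 mm²; f_rv = 319 × 1000 / (4 × 314.2) = 253.9 MPa.
F'_nt = 1.3 F_nt − (F_nt / φF_nv) f_rv = 1.3·780 − (780/(0.75·469))·253.9 = 451.1 MPa, capped at F_nt → F'_nt = 451.1 MPa.
R_n = F'_nt · A_b · n = 451.1 × 314.2 × 4 / 1000 = 566.9 kN.
Design strength φR_n = 0.75 × 566.9 = 425 kN.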